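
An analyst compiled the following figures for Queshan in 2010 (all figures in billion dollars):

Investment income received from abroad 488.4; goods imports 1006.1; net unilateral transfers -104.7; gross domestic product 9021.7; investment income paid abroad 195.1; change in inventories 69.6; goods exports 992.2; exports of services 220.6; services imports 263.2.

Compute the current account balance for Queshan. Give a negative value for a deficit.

132.1

Goods balance = 992.2 - 1006.1 = -13.9
Services balance = 220.6 - 263.2 = -42.6
Trade balance (goods + services) = -13.9 + (-42.6) = -56.5
Net primary income = 488.4 - 195.1 = 293.3
Net secondary income = -104.7
Current account = -56.5 + 293.3 + (-104.7) = 132.1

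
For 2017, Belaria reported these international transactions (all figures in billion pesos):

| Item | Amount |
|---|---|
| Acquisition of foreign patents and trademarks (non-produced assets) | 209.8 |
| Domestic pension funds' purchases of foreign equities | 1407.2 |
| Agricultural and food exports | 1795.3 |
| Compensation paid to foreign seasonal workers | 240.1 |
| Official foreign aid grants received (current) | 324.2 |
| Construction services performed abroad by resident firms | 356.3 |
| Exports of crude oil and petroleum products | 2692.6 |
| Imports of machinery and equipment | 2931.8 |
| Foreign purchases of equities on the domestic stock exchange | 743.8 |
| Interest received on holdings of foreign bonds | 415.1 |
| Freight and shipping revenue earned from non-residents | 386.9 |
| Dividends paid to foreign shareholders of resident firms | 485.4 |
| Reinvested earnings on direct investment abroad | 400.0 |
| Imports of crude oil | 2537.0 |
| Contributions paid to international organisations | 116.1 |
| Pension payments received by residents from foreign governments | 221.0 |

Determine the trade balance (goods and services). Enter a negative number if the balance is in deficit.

-237.7

Goods: -2537.0 - 2931.8 + 2692.6 + 1795.3 = -980.9
Services: 386.9 + 356.3 = 743.2
Trade balance = -980.9 + 743.2 = -237.7
(Excluded from the trade balance — capital account: acquisition of foreign patents and trademarks (non-produced assets) 209.8; financial account: domestic pension funds' purchases of foreign equities 1407.2, foreign purchases of equities on the domestic stock exchange 743.8; primary income: compensation paid to foreign seasonal workers 240.1, interest received on holdings of foreign bonds 415.1, dividends paid to foreign shareholders of resident firms 485.4, reinvested earnings on direct investment abroad 400.0; secondary income: official foreign aid grants received (current) 324.2, contributions paid to international organisations 116.1, pension payments received by residents from foreign governments 221.0.)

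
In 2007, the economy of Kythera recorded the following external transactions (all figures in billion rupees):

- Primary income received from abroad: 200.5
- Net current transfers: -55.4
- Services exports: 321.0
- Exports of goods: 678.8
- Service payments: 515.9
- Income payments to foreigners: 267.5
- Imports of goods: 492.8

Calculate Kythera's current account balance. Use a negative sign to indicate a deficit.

-131.3

Goods balance = 678.8 - 492.8 = 186.0
Services balance = 321.0 - 515.9 = -194.9
Trade balance (goods + services) = 186.0 + (-194.9) = -8.9
Net primary income = 200.5 - 267.5 = -67.0
Net secondary income = -55.4
Current account = -8.9 + (-67.0) + (-55.4) = -131.3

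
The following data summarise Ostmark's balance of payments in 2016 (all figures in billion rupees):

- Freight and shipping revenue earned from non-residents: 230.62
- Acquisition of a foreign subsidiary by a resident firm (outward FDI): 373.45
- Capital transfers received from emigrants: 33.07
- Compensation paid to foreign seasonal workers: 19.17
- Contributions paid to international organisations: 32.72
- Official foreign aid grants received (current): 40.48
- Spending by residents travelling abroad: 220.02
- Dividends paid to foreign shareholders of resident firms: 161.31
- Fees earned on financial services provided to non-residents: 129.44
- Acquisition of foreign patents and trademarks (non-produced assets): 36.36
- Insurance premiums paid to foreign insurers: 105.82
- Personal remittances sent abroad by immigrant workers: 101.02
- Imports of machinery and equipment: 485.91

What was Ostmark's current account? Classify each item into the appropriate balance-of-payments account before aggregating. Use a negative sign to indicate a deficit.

Goods: -485.91
Services: -105.82 + 230.62 - 220.02 + 129.44 = 34.22
Primary income: -161.31 - 19.17 = -180.48
Secondary income: -32.72 - 101.02 + 40.48 = -93.26
Current account = (-485.91) + 34.22 + (-180.48) + (-93.26) = -725.43
(Excluded from the current account — financial account: acquisition of a foreign subsidiary by a resident firm (outward FDI) 373.45; capital account: capital transfers received from emigrants 33.07, acquisition of foreign patents and trademarks (non-produced assets) 36.36.)

-725.43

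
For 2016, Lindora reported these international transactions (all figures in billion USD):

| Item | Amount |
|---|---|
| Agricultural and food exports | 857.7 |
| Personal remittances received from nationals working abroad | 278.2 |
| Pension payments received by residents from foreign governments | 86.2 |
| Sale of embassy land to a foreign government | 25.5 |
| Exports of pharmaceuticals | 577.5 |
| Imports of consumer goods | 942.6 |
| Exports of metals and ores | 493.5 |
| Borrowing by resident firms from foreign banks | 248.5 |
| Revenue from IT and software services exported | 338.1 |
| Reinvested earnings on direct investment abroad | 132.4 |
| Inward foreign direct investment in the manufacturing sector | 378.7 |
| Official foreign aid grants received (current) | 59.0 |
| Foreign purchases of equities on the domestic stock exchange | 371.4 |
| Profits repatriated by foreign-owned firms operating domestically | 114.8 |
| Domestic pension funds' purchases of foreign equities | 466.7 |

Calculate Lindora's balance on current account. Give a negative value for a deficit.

1765.2

Goods: 493.5 + 577.5 - 942.6 + 857.7 = 986.1
Services: 338.1
Primary income: 132.4 - 114.8 = 17.6
Secondary income: 278.2 + 59.0 + 86.2 = 423.4
Current account = 986.1 + 338.1 + 17.6 + 423.4 = 1765.2
(Excluded from the current account — capital account: sale of embassy land to a foreign government 25.5; financial account: borrowing by resident firms from foreign banks 248.5, inward foreign direct investment in the manufacturing sector 378.7, foreign purchases of equities on the domestic stock exchange 371.4, domestic pension funds' purchases of foreign equities 466.7.)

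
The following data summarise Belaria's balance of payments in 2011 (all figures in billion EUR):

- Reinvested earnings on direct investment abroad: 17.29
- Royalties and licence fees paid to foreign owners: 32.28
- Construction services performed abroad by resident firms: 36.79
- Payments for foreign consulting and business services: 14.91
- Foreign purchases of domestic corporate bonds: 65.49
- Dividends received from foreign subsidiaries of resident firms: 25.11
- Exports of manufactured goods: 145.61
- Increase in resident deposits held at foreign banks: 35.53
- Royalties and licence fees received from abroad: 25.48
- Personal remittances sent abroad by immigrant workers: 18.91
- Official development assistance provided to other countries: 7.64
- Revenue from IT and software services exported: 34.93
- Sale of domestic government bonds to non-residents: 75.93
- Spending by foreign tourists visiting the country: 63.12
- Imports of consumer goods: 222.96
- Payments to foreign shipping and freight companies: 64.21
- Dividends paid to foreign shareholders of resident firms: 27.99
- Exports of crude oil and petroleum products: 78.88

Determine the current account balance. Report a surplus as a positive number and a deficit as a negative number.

Goods: 145.61 + 78.88 - 222.96 = 1.53
Services: 63.12 - 32.28 + 36.79 + 25.48 - 14.91 + 34.93 - 64.21 = 48.92
Primary income: -27.99 + 17.29 + 25.11 = 14.41
Secondary income: -18.91 - 7.64 = -26.55
Current account = 1.53 + 48.92 + 14.41 + (-26.55) = 38.31
(Excluded from the current account — financial account: foreign purchases of domestic corporate bonds 65.49, increase in resident deposits held at foreign banks 35.53, sale of domestic government bonds to non-residents 75.93.)

38.31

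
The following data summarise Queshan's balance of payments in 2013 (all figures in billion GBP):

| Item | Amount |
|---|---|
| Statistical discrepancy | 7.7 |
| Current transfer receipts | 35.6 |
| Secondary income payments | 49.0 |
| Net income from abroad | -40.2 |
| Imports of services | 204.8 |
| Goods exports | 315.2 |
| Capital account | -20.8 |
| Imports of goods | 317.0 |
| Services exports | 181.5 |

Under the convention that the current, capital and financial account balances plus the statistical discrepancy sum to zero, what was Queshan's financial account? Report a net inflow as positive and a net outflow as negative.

91.8

Goods balance = 315.2 - 317.0 = -1.8
Services balance = 181.5 - 204.8 = -23.3
Trade balance (goods + services) = -1.8 + (-23.3) = -25.1
Net primary income = -40.2
Net secondary income = 35.6 - 49.0 = -13.4
Current account = -25.1 + (-40.2) + (-13.4) = -78.7
Financial account = -(-78.7 + (-20.8) + 7.7) = 91.8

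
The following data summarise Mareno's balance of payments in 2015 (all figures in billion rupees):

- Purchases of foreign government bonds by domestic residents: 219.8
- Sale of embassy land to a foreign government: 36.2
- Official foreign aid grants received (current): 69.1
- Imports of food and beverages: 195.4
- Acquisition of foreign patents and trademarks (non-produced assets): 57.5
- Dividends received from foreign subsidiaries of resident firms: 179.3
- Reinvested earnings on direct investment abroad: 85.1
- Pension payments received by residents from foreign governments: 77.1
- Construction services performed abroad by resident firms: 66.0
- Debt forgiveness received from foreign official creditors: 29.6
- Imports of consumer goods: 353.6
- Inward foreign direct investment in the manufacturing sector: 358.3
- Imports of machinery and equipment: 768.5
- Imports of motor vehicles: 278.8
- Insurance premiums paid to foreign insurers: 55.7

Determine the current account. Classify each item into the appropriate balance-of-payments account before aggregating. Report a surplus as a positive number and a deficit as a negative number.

-1175.4

Goods: -278.8 - 768.5 - 195.4 - 353.6 = -1596.3
Services: -55.7 + 66.0 = 10.3
Primary income: 179.3 + 85.1 = 264.4
Secondary income: 69.1 + 77.1 = 146.2
Current account = (-1596.3) + 10.3 + 264.4 + 146.2 = -1175.4
(Excluded from the current account — financial account: purchases of foreign government bonds by domestic residents 219.8, inward foreign direct investment in the manufacturing sector 358.3; capital account: sale of embassy land to a foreign government 36.2, acquisition of foreign patents and trademarks (non-produced assets) 57.5, debt forgiveness received from foreign official creditors 29.6.)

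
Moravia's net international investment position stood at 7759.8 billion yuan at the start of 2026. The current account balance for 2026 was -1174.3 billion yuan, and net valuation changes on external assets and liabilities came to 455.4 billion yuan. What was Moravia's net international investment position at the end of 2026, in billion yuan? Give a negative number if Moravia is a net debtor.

7040.9

Change in NIIP = current account + net valuation change = -1174.3 + 455.4 = -718.9
End-of-year NIIP = 7759.8 + (-718.9) = 7040.9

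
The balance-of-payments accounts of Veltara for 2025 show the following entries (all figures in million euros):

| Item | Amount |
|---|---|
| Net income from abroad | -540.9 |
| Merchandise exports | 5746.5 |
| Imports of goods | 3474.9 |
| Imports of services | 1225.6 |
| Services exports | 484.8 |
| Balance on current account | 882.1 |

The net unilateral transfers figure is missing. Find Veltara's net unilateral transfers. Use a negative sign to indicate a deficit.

-107.8

Current account = goods balance + services balance + net primary income + net secondary income
Sum of the known components = 989.9
Net unilateral transfers = CA - (known components) = 882.1 - 989.9 = -107.8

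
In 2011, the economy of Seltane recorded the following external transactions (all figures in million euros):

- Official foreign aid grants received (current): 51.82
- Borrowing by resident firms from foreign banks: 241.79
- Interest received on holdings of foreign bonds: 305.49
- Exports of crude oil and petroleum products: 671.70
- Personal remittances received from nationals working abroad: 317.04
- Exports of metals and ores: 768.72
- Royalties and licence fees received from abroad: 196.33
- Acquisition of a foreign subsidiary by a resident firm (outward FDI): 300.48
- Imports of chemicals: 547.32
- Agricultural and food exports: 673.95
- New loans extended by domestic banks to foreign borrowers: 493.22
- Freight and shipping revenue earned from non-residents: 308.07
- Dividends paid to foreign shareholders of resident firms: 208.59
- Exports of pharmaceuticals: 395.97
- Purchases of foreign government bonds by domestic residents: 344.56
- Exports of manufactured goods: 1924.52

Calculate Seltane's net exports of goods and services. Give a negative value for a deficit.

Goods: 671.70 + 673.95 + 1924.52 + 395.97 - 547.32 + 768.72 = 3887.54
Services: 308.07 + 196.33 = 504.40
Trade balance = 3887.54 + 504.40 = 4391.94
(Excluded from the trade balance — secondary income: official foreign aid grants received (current) 51.82, personal remittances received from nationals working abroad 317.04; financial account: borrowing by resident firms from foreign banks 241.79, acquisition of a foreign subsidiary by a resident firm (outward FDI) 300.48, new loans extended by domestic banks to foreign borrowers 493.22, purchases of foreign government bonds by domestic residents 344.56; primary income: interest received on holdings of foreign bonds 305.49, dividends paid to foreign shareholders of resident firms 208.59.)

4391.94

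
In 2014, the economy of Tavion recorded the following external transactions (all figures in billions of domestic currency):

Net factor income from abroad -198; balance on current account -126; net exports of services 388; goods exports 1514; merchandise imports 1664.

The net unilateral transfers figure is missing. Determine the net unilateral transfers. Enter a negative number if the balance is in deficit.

-166

Current account = goods balance + services balance + net primary income + net secondary income
Sum of the known components = 40
Net unilateral transfers = CA - (known components) = -126 - 40 = -166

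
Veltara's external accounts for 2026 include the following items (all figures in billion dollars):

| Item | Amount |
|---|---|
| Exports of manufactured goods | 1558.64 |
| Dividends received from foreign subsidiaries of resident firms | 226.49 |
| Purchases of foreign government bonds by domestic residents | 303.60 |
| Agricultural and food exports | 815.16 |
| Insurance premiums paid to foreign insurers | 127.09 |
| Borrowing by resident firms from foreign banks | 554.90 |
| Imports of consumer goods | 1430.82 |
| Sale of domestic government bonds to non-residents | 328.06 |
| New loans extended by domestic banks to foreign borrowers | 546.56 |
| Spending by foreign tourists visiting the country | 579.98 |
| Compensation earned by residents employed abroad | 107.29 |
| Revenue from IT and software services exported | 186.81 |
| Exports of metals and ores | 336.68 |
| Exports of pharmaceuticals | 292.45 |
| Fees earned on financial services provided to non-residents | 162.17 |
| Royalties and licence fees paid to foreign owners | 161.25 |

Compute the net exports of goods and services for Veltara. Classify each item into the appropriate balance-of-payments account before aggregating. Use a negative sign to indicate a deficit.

Goods: 292.45 + 1558.64 - 1430.82 + 336.68 + 815.16 = 1572.11
Services: 186.81 - 161.25 + 579.98 + 162.17 - 127.09 = 640.62
Trade balance = 1572.11 + 640.62 = 2212.73
(Excluded from the trade balance — primary income: dividends received from foreign subsidiaries of resident firms 226.49, compensation earned by residents employed abroad 107.29; financial account: purchases of foreign government bonds by domestic residents 303.60, borrowing by resident firms from foreign banks 554.90, sale of domestic government bonds to non-residents 328.06, new loans extended by domestic banks to foreign borrowers 546.56.)

2212.73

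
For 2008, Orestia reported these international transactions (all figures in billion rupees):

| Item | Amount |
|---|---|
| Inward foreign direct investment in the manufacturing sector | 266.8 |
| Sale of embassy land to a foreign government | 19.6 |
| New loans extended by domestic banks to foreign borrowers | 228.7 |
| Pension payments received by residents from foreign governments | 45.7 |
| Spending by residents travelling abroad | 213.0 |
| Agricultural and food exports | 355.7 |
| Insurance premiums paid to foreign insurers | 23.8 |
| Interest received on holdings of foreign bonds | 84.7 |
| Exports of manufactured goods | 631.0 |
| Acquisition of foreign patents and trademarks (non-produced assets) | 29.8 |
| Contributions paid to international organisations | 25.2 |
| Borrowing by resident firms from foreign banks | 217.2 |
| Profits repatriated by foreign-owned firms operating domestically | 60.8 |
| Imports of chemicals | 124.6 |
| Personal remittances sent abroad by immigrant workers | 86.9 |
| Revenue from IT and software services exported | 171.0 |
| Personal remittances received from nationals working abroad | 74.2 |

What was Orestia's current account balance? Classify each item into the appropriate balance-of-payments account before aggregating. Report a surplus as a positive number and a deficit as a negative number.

828.0

Goods: 355.7 + 631.0 - 124.6 = 862.1
Services: -213.0 + 171.0 - 23.8 = -65.8
Primary income: 84.7 - 60.8 = 23.9
Secondary income: 74.2 - 86.9 + 45.7 - 25.2 = 7.8
Current account = 862.1 + (-65.8) + 23.9 + 7.8 = 828.0
(Excluded from the current account — financial account: inward foreign direct investment in the manufacturing sector 266.8, new loans extended by domestic banks to foreign borrowers 228.7, borrowing by resident firms from foreign banks 217.2; capital account: sale of embassy land to a foreign government 19.6, acquisition of foreign patents and trademarks (non-produced assets) 29.8.)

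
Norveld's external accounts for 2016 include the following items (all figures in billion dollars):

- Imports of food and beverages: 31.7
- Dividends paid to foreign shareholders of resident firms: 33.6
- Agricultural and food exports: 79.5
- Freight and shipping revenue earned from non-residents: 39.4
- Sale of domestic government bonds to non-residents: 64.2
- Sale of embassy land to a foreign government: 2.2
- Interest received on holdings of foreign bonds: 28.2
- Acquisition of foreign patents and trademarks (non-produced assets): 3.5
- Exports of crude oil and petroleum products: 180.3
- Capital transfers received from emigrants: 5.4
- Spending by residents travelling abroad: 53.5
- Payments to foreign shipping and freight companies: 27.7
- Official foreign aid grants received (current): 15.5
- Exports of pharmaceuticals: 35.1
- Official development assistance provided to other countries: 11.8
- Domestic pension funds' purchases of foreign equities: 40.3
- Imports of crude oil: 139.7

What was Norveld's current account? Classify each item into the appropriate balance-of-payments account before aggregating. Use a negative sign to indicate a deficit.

80.0

Goods: -139.7 - 31.7 + 79.5 + 180.3 + 35.1 = 123.5
Services: -27.7 - 53.5 + 39.4 = -41.8
Primary income: 28.2 - 33.6 = -5.4
Secondary income: -11.8 + 15.5 = 3.7
Current account = 123.5 + (-41.8) + (-5.4) + 3.7 = 80.0
(Excluded from the current account — financial account: sale of domestic government bonds to non-residents 64.2, domestic pension funds' purchases of foreign equities 40.3; capital account: sale of embassy land to a foreign government 2.2, acquisition of foreign patents and trademarks (non-produced assets) 3.5, capital transfers received from emigrants 5.4.)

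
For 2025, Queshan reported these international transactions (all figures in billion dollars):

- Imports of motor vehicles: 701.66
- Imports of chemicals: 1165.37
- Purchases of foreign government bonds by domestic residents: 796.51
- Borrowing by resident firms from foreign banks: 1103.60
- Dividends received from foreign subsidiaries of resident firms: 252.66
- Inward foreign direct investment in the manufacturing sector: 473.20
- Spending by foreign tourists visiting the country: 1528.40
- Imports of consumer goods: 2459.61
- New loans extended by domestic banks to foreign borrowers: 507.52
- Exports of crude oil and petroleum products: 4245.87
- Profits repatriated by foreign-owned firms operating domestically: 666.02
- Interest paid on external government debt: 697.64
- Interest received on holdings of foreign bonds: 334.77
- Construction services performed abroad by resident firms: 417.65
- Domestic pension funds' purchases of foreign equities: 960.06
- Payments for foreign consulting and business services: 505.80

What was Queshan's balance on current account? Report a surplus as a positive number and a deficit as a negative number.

583.25

Goods: -701.66 + 4245.87 - 2459.61 - 1165.37 = -80.77
Services: -505.80 + 417.65 + 1528.40 = 1440.25
Primary income: -697.64 + 252.66 + 334.77 - 666.02 = -776.23
Current account = (-80.77) + 1440.25 + (-776.23) = 583.25
(Excluded from the current account — financial account: purchases of foreign government bonds by domestic residents 796.51, borrowing by resident firms from foreign banks 1103.60, inward foreign direct investment in the manufacturing sector 473.20, new loans extended by domestic banks to foreign borrowers 507.52, domestic pension funds' purchases of foreign equities 960.06.)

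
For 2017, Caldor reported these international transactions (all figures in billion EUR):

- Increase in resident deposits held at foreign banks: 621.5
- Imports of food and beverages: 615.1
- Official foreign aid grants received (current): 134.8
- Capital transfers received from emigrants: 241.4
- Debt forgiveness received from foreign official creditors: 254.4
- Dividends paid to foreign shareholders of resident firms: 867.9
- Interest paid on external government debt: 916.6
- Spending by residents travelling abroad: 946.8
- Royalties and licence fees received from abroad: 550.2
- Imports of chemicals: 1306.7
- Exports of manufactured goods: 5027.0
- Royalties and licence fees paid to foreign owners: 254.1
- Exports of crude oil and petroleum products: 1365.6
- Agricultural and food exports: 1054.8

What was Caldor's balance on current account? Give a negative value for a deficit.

3225.2

Goods: 5027.0 - 615.1 - 1306.7 + 1054.8 + 1365.6 = 5525.6
Services: -254.1 - 946.8 + 550.2 = -650.7
Primary income: -916.6 - 867.9 = -1784.5
Secondary income: 134.8
Current account = 5525.6 + (-650.7) + (-1784.5) + 134.8 = 3225.2
(Excluded from the current account — financial account: increase in resident deposits held at foreign banks 621.5; capital account: capital transfers received from emigrants 241.4, debt forgiveness received from foreign official creditors 254.4.)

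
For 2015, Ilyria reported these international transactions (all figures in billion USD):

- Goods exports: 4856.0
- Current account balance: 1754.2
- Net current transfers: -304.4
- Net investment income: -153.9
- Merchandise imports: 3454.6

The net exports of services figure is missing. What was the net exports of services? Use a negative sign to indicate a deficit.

Current account = goods balance + services balance + net primary income + net secondary income
Sum of the known components = 943.1
Net exports of services = CA - (known components) = 1754.2 - 943.1 = 811.1

811.1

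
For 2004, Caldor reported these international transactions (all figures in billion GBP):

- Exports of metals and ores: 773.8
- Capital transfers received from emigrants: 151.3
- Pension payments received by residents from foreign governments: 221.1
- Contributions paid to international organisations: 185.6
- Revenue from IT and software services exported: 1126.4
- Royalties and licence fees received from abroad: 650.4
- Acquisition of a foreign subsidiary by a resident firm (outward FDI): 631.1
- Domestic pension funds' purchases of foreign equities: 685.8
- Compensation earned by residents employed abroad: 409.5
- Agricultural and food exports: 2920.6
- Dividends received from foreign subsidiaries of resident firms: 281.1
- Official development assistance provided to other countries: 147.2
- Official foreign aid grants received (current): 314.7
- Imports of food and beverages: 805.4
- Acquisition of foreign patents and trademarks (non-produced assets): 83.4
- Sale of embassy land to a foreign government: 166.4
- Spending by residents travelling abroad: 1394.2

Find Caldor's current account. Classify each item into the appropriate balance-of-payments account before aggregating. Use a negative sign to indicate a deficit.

4165.2

Goods: 2920.6 + 773.8 - 805.4 = 2889.0
Services: 650.4 + 1126.4 - 1394.2 = 382.6
Primary income: 281.1 + 409.5 = 690.6
Secondary income: 314.7 - 147.2 + 221.1 - 185.6 = 203.0
Current account = 2889.0 + 382.6 + 690.6 + 203.0 = 4165.2
(Excluded from the current account — capital account: capital transfers received from emigrants 151.3, acquisition of foreign patents and trademarks (non-produced assets) 83.4, sale of embassy land to a foreign government 166.4; financial account: acquisition of a foreign subsidiary by a resident firm (outward FDI) 631.1, domestic pension funds' purchases of foreign equities 685.8.)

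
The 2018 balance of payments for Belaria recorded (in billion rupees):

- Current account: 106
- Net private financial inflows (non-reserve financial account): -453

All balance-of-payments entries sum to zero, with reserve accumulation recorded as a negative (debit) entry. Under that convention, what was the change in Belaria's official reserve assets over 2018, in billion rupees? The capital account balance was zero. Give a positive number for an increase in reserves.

Official reserve transactions balance = -(106 + (-453)) = 347
An accumulation of reserves is recorded as a debit (negative entry), so the change in the stock of reserves is the negative of that balance.
Change in official reserves = -(347) = -347

-347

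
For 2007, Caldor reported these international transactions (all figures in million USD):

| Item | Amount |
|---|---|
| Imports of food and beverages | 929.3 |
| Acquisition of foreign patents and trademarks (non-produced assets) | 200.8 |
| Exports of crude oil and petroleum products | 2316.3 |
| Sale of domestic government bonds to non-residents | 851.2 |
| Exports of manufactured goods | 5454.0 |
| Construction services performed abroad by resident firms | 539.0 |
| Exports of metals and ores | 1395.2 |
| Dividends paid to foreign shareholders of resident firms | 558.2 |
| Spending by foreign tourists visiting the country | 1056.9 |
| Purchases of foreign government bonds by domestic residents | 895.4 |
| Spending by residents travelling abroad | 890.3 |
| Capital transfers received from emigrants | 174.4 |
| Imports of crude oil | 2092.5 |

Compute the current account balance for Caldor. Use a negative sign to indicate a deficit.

Goods: -2092.5 + 1395.2 + 2316.3 + 5454.0 - 929.3 = 6143.7
Services: -890.3 + 1056.9 + 539.0 = 705.6
Primary income: -558.2
Current account = 6143.7 + 705.6 + (-558.2) = 6291.1
(Excluded from the current account — capital account: acquisition of foreign patents and trademarks (non-produced assets) 200.8, capital transfers received from emigrants 174.4; financial account: sale of domestic government bonds to non-residents 851.2, purchases of foreign government bonds by domestic residents 895.4.)

6291.1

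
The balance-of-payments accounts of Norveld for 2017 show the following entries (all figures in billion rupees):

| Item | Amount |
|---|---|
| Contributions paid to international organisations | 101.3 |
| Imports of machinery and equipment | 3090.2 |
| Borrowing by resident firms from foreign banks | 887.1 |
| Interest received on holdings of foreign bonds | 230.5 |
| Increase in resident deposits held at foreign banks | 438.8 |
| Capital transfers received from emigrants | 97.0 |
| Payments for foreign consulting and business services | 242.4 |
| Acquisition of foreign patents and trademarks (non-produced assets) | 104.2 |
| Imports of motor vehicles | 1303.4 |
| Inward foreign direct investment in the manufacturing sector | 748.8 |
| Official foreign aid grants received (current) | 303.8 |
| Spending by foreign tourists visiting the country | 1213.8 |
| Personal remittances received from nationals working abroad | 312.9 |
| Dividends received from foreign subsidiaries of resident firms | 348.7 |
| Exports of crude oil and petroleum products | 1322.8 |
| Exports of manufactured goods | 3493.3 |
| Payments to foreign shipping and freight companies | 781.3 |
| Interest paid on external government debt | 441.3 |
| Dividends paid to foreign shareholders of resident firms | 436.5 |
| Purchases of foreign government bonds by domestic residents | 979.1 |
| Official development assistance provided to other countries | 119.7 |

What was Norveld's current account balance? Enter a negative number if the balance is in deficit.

709.7

Goods: -1303.4 + 3493.3 + 1322.8 - 3090.2 = 422.5
Services: -242.4 + 1213.8 - 781.3 = 190.1
Primary income: -436.5 + 230.5 - 441.3 + 348.7 = -298.6
Secondary income: -119.7 + 303.8 - 101.3 + 312.9 = 395.7
Current account = 422.5 + 190.1 + (-298.6) + 395.7 = 709.7
(Excluded from the current account — financial account: borrowing by resident firms from foreign banks 887.1, increase in resident deposits held at foreign banks 438.8, inward foreign direct investment in the manufacturing sector 748.8, purchases of foreign government bonds by domestic residents 979.1; capital account: capital transfers received from emigrants 97.0, acquisition of foreign patents and trademarks (non-produced assets) 104.2.)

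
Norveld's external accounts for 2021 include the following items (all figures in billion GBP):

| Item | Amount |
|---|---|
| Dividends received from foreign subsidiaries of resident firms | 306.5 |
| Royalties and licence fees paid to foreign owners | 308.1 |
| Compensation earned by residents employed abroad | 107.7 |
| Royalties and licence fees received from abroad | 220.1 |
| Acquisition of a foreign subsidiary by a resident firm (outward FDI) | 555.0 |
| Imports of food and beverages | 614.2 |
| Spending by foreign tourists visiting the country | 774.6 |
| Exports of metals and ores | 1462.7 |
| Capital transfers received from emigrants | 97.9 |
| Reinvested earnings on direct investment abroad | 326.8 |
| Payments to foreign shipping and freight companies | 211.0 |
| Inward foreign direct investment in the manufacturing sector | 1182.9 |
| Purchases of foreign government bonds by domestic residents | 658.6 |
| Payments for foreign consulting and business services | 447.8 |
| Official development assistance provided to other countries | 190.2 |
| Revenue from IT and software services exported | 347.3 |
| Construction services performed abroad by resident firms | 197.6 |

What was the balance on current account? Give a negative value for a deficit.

1972.0

Goods: -614.2 + 1462.7 = 848.5
Services: 347.3 + 220.1 - 211.0 + 197.6 - 308.1 + 774.6 - 447.8 = 572.7
Primary income: 107.7 + 326.8 + 306.5 = 741.0
Secondary income: -190.2
Current account = 848.5 + 572.7 + 741.0 + (-190.2) = 1972.0
(Excluded from the current account — financial account: acquisition of a foreign subsidiary by a resident firm (outward FDI) 555.0, inward foreign direct investment in the manufacturing sector 1182.9, purchases of foreign government bonds by domestic residents 658.6; capital account: capital transfers received from emigrants 97.9.)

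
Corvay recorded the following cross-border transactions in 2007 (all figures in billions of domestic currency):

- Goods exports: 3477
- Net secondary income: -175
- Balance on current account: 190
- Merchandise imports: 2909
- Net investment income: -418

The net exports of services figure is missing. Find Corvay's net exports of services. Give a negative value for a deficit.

215

Current account = goods balance + services balance + net primary income + net secondary income
Sum of the known components = -25
Net exports of services = CA - (known components) = 190 - (-25) = 215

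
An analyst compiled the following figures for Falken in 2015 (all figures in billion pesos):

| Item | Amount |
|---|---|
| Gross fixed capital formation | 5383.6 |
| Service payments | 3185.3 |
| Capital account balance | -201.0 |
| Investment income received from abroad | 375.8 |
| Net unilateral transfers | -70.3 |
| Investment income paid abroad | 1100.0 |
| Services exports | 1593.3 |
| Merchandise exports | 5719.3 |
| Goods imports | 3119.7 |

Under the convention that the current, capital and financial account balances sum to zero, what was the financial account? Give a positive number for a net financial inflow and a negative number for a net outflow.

-12.1

Goods balance = 5719.3 - 3119.7 = 2599.6
Services balance = 1593.3 - 3185.3 = -1592.0
Trade balance (goods + services) = 2599.6 + (-1592.0) = 1007.6
Net primary income = 375.8 - 1100.0 = -724.2
Net secondary income = -70.3
Current account = 1007.6 + (-724.2) + (-70.3) = 213.1
Financial account = -(213.1 + (-201.0)) = -12.1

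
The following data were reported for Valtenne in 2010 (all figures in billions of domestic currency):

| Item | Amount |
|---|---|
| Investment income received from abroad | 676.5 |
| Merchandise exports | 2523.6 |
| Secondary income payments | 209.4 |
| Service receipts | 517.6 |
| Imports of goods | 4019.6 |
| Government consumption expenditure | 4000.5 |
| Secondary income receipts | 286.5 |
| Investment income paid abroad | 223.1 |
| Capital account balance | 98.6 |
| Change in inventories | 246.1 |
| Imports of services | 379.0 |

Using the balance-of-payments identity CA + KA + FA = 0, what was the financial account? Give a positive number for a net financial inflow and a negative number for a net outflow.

Goods balance = 2523.6 - 4019.6 = -1496.0
Services balance = 517.6 - 379.0 = 138.6
Trade balance (goods + services) = -1496.0 + 138.6 = -1357.4
Net primary income = 676.5 - 223.1 = 453.4
Net secondary income = 286.5 - 209.4 = 77.1
Current account = -1357.4 + 453.4 + 77.1 = -826.9
Financial account = -(-826.9 + 98.6) = 728.3

728.3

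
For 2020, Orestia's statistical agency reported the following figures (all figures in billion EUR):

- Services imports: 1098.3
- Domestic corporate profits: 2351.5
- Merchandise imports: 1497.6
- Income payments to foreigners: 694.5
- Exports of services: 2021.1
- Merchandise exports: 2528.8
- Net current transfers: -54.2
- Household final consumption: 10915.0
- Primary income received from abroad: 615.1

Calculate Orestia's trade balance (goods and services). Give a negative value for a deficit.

Goods balance = 2528.8 - 1497.6 = 1031.2
Services balance = 2021.1 - 1098.3 = 922.8
Trade balance (goods + services) = 1031.2 + 922.8 = 1954.0

1954.0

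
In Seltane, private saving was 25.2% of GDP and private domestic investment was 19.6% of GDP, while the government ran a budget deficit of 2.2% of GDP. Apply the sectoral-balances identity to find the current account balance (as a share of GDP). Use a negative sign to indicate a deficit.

By the sectoral-balances identity, CA = (S_private - I) + (T - G).
Private balance = 25.2 - 19.6 = 5.6
Government balance (T - G) = -2.2
CA = 5.6 + (-2.2) = 3.4

3.4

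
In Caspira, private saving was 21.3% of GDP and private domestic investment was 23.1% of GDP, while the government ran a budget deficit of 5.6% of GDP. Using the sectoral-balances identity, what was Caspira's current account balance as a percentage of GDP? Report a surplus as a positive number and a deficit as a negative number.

By the sectoral-balances identity, CA = (S_private - I) + (T - G).
Private balance = 21.3 - 23.1 = -1.8
Government balance (T - G) = -5.6
CA = -1.8 + (-5.6) = -7.4

-7.4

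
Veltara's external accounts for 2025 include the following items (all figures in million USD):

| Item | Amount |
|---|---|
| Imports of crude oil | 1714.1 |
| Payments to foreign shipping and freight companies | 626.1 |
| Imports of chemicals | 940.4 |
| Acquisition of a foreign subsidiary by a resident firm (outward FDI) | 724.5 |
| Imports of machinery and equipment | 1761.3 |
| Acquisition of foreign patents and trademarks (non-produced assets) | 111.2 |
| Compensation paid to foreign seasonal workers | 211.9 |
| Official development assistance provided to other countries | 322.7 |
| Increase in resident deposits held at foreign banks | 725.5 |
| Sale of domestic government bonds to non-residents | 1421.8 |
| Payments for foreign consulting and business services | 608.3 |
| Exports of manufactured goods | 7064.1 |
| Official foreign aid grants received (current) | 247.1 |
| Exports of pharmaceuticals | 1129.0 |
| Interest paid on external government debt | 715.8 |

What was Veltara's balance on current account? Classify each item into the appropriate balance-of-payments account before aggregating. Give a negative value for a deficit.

Goods: -940.4 + 7064.1 - 1761.3 + 1129.0 - 1714.1 = 3777.3
Services: -626.1 - 608.3 = -1234.4
Primary income: -715.8 - 211.9 = -927.7
Secondary income: 247.1 - 322.7 = -75.6
Current account = 3777.3 + (-1234.4) + (-927.7) + (-75.6) = 1539.6
(Excluded from the current account — financial account: acquisition of a foreign subsidiary by a resident firm (outward FDI) 724.5, increase in resident deposits held at foreign banks 725.5, sale of domestic government bonds to non-residents 1421.8; capital account: acquisition of foreign patents and trademarks (non-produced assets) 111.2.)

1539.6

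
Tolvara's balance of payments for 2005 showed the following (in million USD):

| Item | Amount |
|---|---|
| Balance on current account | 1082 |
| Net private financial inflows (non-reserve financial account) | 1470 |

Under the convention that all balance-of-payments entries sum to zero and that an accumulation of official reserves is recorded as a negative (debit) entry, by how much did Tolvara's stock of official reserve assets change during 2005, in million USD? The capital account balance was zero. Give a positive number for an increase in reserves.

Official reserve transactions balance = -(1082 + 1470) = -2552
An accumulation of reserves is recorded as a debit (negative entry), so the change in the stock of reserves is the negative of that balance.
Change in official reserves = -(-2552) = 2552

2552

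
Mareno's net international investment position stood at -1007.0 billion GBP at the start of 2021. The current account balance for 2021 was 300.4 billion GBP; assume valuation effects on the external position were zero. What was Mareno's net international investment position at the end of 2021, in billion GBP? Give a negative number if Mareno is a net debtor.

-706.6

With no valuation effects, change in NIIP = current account = 300.4
End-of-year NIIP = -1007.0 + 300.4 = -706.6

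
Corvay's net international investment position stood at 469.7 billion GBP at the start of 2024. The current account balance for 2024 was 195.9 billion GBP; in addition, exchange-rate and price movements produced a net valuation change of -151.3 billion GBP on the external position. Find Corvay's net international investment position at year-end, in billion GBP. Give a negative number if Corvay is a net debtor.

Change in NIIP = current account + net valuation change = 195.9 + (-151.3) = 44.6
End-of-year NIIP = 469.7 + 44.6 = 514.3

514.3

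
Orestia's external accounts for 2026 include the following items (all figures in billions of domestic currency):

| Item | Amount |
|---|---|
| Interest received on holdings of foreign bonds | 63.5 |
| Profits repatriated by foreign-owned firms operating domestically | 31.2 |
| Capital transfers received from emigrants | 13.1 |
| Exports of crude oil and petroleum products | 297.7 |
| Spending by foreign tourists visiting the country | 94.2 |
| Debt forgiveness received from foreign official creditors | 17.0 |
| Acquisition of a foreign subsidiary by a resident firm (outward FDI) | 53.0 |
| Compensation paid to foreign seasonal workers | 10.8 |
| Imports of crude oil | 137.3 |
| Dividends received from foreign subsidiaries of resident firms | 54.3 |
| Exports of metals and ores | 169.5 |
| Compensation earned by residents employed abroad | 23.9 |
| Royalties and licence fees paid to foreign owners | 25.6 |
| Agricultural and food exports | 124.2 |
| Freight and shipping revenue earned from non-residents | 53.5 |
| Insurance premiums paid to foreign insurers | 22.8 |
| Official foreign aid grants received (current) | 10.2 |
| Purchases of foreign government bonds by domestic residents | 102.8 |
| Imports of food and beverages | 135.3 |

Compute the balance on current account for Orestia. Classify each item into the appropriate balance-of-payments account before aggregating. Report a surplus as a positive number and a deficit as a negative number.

Goods: 297.7 + 169.5 - 135.3 - 137.3 + 124.2 = 318.8
Services: -22.8 - 25.6 + 53.5 + 94.2 = 99.3
Primary income: -10.8 + 63.5 + 23.9 - 31.2 + 54.3 = 99.7
Secondary income: 10.2
Current account = 318.8 + 99.3 + 99.7 + 10.2 = 528.0
(Excluded from the current account — capital account: capital transfers received from emigrants 13.1, debt forgiveness received from foreign official creditors 17.0; financial account: acquisition of a foreign subsidiary by a resident firm (outward FDI) 53.0, purchases of foreign government bonds by domestic residents 102.8.)

528.0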